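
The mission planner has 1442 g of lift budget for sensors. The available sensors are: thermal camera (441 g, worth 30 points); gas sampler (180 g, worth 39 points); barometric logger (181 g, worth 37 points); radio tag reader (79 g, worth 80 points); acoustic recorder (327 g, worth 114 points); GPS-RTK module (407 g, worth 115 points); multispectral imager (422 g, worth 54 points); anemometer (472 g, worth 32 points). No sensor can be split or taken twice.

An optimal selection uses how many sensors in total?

5

The maximum data value within 1442 g is 402.
For example gas sampler + radio tag reader + acoustic recorder + GPS-RTK module + multispectral imager achieves it, using 1415 g.
All optima have 5 sensors.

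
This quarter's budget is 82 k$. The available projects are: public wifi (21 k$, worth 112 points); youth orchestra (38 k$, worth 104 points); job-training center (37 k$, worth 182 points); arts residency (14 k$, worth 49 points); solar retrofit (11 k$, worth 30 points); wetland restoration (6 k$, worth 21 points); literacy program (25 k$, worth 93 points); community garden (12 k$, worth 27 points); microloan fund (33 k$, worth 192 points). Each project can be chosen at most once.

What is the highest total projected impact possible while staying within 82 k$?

404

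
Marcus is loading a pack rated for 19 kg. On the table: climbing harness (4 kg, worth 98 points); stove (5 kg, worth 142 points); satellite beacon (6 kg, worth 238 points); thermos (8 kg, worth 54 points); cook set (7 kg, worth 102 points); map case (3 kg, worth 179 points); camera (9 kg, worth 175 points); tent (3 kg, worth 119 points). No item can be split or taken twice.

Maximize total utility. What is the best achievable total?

678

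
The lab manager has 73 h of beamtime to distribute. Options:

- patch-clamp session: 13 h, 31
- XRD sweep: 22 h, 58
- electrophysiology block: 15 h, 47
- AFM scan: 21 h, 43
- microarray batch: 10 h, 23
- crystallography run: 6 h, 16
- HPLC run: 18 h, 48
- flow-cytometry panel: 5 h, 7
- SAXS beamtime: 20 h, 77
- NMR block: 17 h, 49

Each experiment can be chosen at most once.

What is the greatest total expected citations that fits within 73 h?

221

The ratio heuristic lands on patch-clamp session + electrophysiology block + crystallography run + SAXS beamtime + NMR block (220) but leaves 2 h idle.
The 30 h tied up in patch-clamp session and NMR block is better spent on XRD sweep + microarray batch — total rises to 221 (73 h).
No other feasible combination exceeds 221.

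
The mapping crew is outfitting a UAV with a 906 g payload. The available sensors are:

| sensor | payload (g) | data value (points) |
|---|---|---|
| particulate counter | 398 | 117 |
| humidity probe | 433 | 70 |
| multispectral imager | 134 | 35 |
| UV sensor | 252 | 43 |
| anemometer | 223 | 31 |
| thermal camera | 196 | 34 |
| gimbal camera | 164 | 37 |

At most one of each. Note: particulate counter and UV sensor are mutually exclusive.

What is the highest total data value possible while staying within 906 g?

Particulate counter + multispectral imager + thermal camera + gimbal camera uses 892 of the 906 g and totals 223.
Runner-up particulate counter + multispectral imager + gimbal camera tops out at 189.

223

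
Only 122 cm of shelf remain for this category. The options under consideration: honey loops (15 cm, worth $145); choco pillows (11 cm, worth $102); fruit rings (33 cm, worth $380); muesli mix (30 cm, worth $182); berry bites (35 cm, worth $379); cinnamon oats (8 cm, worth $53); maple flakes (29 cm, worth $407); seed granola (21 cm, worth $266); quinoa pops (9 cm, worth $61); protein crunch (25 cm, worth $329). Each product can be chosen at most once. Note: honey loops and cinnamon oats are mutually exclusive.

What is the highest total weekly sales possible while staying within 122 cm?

Density check — maple flakes 14.03, protein crunch 13.16, seed granola 12.67, fruit rings 11.52 are the best per cm.
Filling by ratio: choco pillows + fruit rings + maple flakes + seed granola + protein crunch for 1484, with 3 cm left unused.
The 32 cm tied up in choco pillows and seed granola is better spent on berry bites — total rises to 1495 (122 cm).
No other feasible combination exceeds 1495.

1495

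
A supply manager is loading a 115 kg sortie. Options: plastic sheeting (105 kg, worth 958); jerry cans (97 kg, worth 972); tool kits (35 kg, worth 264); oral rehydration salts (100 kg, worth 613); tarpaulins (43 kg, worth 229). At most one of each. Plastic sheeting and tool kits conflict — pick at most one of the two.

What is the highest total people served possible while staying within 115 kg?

972

Taking jerry cans: 97 kg used, 972 in people served.
The spare 18 kg is too small for any remaining supply, and no feasible exchange beats 972.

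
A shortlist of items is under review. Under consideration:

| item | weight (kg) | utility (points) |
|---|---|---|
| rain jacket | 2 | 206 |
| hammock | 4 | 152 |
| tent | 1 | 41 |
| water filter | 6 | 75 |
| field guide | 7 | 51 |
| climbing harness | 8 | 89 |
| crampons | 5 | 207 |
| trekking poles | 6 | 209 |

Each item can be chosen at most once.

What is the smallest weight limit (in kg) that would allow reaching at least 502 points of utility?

Need the lightest bundle worth ≥ 502.
rain jacket + hammock + crampons: 565 utility at 11 kg.
No combination under 11 kg hits 502.

11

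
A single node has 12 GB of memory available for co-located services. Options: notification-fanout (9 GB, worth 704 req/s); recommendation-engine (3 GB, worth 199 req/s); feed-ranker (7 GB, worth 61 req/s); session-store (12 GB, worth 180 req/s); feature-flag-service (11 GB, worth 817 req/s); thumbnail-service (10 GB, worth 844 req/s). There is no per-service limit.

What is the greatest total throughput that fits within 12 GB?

Ranking by ratio (throughput/GB): thumbnail-service 84.40, notification-fanout 78.22, feature-flag-service 74.27, recommendation-engine 66.33.
The ratio heuristic lands on thumbnail-service (844) but leaves 2 GB idle.
Replace thumbnail-service with notification-fanout + recommendation-engine: the trade gains 59 net, giving 903 at 12 GB.

903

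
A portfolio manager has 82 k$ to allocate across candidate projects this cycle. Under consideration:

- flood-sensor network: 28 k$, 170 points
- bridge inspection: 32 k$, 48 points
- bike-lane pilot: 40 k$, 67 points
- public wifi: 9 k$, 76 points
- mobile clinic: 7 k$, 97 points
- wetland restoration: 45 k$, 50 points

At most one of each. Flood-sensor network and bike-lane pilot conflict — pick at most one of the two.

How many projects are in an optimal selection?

Best achievable projected impact is 391.
flood-sensor network + bridge inspection + public wifi + mobile clinic hits 391 at 76 k$.
Every optimal selection uses 4 projects.

4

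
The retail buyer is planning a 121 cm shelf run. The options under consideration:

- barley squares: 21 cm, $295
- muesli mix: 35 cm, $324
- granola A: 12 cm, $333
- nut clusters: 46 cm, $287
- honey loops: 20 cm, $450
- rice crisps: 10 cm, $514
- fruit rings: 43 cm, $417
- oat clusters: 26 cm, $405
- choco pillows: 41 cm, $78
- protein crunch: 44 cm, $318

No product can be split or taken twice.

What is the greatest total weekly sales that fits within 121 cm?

2119

By weekly sales per cm: rice crisps 51.40, granola A 27.75, honey loops 22.50, oat clusters 15.58 lead.
Greedy by ratio would take barley squares + granola A + honey loops + rice crisps + oat clusters: 89 cm used, total 1997.
The 21 cm tied up in barley squares is better spent on fruit rings — total rises to 2119 (111 cm).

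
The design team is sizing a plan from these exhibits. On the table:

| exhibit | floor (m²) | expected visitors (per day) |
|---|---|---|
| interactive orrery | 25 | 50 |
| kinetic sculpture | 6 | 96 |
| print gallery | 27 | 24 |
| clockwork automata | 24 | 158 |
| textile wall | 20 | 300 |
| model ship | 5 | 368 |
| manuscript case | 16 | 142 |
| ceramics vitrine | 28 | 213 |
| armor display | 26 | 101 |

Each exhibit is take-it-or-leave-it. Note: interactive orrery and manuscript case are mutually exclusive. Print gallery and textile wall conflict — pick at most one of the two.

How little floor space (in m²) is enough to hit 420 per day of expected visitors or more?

Minimise m² subject to total expected visitors ≥ 420.
kinetic sculpture + model ship: 464 expected visitors at 11 m².
Below 11 m² the best achievable stays under 420.

11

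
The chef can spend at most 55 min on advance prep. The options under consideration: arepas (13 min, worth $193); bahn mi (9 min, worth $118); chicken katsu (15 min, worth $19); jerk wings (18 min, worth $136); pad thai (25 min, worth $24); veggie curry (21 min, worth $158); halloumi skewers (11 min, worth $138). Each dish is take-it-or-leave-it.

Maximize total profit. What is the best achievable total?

607

By profit per min: arepas 14.85, bahn mi 13.11, halloumi skewers 12.55 lead.
Greedy by ratio would take arepas + bahn mi + jerk wings + halloumi skewers: 51 min used, total 585.
Replace jerk wings with veggie curry: the trade gains 22 net, giving 607 at 54 min.
Nothing else within 55 min beats 607.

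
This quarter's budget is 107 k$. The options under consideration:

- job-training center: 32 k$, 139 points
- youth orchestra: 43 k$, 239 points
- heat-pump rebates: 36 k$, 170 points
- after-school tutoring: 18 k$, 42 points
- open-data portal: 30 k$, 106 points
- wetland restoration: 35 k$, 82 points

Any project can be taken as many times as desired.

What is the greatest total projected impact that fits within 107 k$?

By projected impact per k$: youth orchestra 5.56, heat-pump rebates 4.72, job-training center 4.34 lead.
2×youth orchestra + after-school tutoring uses 104 of the 107 k$ and totals 520.
Every other selection either busts 107 k$ or fails to beat 520.

520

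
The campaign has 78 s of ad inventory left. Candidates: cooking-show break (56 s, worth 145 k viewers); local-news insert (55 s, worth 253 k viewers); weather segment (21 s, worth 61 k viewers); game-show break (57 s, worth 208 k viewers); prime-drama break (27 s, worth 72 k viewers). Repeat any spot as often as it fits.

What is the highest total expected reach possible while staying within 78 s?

314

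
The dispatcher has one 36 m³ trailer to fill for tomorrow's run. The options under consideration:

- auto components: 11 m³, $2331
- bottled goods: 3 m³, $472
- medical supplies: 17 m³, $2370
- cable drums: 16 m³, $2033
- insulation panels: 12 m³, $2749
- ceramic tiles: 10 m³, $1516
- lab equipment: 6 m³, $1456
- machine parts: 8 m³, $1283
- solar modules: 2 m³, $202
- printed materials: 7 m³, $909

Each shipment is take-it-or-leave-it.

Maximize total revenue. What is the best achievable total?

7445

Density check — lab equipment 242.67, insulation panels 229.08, auto components 211.91 are the best per m³.
Greedy by ratio would take auto components + bottled goods + insulation panels + lab equipment + solar modules: 34 m³ used, total 7210.
Replace bottled goods and solar modules with printed materials: the trade gains 235 net, giving 7445 at 36 m³.
Every other selection either busts 36 m³ or fails to beat 7445.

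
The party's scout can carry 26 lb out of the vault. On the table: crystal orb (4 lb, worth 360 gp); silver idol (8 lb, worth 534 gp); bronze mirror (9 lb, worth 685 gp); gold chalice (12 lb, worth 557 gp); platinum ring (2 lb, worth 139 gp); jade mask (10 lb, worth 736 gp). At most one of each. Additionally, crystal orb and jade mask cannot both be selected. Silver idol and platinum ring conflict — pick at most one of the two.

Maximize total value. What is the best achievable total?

1602

Best packing: crystal orb + bronze mirror + gold chalice — 25 lb, 1602 total.
That's the maximum — no feasible swap from here does better than 1602.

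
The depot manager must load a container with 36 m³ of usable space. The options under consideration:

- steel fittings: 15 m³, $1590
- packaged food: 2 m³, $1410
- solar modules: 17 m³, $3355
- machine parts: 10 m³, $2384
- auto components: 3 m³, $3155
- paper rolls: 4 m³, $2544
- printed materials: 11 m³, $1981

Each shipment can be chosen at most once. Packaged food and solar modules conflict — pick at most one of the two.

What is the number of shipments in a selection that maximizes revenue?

Best achievable revenue is 11474.
packaged food + machine parts + auto components + paper rolls + printed materials hits 11474 at 30 m³.
Any selection reaching 11474 contains exactly 5 shipments.

5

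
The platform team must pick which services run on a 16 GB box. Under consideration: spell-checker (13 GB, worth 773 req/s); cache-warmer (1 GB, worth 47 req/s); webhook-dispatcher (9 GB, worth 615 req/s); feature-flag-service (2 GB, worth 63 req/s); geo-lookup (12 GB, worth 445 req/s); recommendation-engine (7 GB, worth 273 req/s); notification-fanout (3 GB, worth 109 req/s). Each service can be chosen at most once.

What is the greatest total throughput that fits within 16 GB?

Taking the top-ratio services first gives cache-warmer + webhook-dispatcher + feature-flag-service + notification-fanout for 834 (15 GB).
Replace cache-warmer and feature-flag-service and notification-fanout with recommendation-engine: the trade gains 54 net, giving 888 at 16 GB.
No other feasible combination exceeds 888.

888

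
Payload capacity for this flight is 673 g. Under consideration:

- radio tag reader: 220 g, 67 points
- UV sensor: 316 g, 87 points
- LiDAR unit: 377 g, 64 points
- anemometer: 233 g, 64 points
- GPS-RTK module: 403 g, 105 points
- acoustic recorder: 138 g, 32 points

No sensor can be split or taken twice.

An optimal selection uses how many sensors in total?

2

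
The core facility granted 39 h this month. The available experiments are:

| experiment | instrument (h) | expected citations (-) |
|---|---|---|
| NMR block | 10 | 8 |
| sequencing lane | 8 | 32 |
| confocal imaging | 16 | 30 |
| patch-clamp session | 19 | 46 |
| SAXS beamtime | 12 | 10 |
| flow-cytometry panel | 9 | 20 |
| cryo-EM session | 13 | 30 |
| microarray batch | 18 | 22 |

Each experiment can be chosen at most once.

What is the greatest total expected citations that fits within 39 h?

98

Sequencing lane + patch-clamp session + flow-cytometry panel uses 36 of the 39 h and totals 98.
The closest alternative, sequencing lane + confocal imaging + cryo-EM session, reaches only 92.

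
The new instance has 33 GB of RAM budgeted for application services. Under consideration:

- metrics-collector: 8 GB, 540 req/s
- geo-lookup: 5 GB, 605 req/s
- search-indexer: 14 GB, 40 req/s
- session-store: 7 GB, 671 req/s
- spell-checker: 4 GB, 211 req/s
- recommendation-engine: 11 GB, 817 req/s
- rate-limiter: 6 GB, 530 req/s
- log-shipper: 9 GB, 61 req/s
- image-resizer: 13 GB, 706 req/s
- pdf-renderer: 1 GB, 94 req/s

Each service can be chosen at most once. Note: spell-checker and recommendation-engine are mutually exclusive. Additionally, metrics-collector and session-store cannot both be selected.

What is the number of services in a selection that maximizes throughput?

Optimal total is 2717.
geo-lookup + session-store + recommendation-engine + rate-limiter + pdf-renderer hits 2717 at 30 GB.
Every optimal selection uses 5 services.

5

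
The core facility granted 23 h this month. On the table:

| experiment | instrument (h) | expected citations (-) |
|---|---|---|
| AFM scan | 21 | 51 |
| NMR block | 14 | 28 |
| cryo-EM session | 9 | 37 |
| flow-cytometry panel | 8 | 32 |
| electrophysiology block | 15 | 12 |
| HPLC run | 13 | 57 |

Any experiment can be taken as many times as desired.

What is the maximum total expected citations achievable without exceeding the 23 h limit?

By expected citations per h: HPLC run 4.38, cryo-EM session 4.11, flow-cytometry panel 4.00, AFM scan 2.43 lead.
Cryo-EM session + HPLC run uses 22 of the 23 h and totals 94.

94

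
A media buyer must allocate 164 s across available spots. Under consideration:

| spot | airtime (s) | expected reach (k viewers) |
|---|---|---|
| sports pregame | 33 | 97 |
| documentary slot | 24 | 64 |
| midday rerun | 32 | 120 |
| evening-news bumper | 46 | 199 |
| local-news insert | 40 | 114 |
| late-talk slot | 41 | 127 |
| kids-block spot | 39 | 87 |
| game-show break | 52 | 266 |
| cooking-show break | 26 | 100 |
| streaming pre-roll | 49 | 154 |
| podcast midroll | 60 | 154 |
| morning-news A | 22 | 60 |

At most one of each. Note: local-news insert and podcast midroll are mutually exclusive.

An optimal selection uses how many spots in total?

Best achievable expected reach is 685.
One optimal bundle: midday rerun + evening-news bumper + game-show break + cooking-show break (156 s).
Every optimal selection uses 4 spots.

4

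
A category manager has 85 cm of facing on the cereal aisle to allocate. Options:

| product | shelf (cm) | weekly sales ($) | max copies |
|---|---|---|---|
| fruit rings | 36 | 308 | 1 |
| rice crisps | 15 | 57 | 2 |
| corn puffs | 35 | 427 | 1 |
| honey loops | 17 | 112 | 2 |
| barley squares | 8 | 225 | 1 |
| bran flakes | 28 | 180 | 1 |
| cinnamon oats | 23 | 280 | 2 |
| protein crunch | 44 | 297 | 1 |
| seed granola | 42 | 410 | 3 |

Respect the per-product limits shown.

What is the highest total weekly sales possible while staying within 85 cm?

1062

A density-first pass picks corn puffs + honey loops + barley squares + cinnamon oats — 1044 at 83 cm.
The 40 cm tied up in honey loops and cinnamon oats is better spent on seed granola — total rises to 1062 (85 cm).
Nothing else within 85 cm beats 1062.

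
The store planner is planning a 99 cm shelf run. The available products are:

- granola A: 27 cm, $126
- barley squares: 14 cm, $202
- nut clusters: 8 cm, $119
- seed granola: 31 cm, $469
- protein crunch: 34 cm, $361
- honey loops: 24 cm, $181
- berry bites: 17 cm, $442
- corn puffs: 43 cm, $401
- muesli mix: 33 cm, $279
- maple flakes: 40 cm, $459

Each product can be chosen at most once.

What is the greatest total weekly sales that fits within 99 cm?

1489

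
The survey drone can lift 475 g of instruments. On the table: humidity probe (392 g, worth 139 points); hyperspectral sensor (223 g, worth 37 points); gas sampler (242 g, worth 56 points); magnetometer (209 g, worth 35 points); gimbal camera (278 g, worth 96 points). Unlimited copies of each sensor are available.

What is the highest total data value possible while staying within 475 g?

139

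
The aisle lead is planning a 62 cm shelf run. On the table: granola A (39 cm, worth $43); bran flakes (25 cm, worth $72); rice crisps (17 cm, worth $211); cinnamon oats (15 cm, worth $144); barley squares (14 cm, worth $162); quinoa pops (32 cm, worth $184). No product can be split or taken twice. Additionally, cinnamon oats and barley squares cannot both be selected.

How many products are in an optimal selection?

3

Best achievable weekly sales is 445.
bran flakes + rice crisps + barley squares hits 445 at 56 cm.
All optima have 3 products.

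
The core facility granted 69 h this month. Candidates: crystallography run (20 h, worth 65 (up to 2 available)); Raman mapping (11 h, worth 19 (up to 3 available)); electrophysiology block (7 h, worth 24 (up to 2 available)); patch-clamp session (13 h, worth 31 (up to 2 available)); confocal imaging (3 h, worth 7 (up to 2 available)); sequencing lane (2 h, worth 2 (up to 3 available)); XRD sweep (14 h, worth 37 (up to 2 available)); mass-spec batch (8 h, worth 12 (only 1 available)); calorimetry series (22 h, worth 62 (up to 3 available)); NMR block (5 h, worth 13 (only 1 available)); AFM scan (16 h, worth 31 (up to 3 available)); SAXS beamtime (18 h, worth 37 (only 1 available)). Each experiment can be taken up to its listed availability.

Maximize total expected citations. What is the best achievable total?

216

The ratio heuristic lands on 2×crystallography run + 2×electrophysiology block + XRD sweep (215) but leaves 1 h idle.
The 21 h tied up in electrophysiology block and XRD sweep is better spent on calorimetry series — total rises to 216 (69 h).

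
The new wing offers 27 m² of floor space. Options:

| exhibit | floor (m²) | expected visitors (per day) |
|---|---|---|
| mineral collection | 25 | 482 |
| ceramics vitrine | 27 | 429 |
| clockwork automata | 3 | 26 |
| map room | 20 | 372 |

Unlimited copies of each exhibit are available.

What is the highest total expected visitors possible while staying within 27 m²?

The ratio ordering already packs tightly: mineral collection, 25 m², 482.
That's the maximum — no swap from here does better than 482.

482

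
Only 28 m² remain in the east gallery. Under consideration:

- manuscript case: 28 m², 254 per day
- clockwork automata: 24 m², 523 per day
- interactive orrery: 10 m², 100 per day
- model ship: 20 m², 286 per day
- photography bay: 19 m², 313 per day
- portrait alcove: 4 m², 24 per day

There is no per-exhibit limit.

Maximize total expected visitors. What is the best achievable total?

Best packing: clockwork automata + portrait alcove — 28 m², 547 total.
That's the maximum — no swap from here does better than 547.

547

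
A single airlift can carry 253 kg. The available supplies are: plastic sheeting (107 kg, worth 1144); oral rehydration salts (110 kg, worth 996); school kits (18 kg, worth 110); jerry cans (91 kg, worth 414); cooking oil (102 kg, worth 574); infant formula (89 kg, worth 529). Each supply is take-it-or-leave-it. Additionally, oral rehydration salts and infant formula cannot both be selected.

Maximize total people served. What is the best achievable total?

2250

Density check — plastic sheeting 10.69, oral rehydration salts 9.05, school kits 6.11, infant formula 5.94 are the best per kg.
Best packing: plastic sheeting + oral rehydration salts + school kits — 235 kg, 2250 total.
Runner-up plastic sheeting + oral rehydration salts tops out at 2140.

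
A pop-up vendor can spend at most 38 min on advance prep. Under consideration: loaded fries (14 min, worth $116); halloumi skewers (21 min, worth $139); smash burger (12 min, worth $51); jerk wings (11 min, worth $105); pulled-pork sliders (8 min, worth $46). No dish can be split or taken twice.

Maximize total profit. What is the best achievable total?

Taking the top-ratio dishes first gives loaded fries + jerk wings + pulled-pork sliders for 267 (33 min).
Replace pulled-pork sliders with smash burger: the trade gains 5 net, giving 272 at 37 min.
Every other selection either busts 38 min or fails to beat 272.

272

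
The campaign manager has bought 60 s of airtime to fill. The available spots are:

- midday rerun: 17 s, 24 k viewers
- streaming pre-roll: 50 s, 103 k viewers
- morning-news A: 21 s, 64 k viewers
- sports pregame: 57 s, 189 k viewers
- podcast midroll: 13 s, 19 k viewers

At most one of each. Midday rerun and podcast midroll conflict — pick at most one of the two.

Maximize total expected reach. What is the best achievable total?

189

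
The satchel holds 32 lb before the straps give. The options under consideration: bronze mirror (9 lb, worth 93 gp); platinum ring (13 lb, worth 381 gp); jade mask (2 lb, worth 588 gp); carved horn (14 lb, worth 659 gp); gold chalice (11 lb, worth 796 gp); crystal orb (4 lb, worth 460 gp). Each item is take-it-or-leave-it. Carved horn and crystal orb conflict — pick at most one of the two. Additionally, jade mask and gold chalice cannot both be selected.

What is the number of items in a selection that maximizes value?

The maximum value within 32 lb is 1637.
For example platinum ring + gold chalice + crystal orb achieves it, using 28 lb.
Every optimal selection uses 3 items.

3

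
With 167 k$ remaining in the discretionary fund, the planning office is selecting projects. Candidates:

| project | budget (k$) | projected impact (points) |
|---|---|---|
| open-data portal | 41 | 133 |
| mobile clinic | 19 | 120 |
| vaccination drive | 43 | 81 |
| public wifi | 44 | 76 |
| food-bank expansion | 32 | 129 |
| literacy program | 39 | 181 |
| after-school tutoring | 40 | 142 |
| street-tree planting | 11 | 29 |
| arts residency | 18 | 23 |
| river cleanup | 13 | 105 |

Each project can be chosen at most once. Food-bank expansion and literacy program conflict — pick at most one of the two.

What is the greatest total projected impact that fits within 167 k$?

710

Best packing: open-data portal + mobile clinic + literacy program + after-school tutoring + street-tree planting + river cleanup — 163 k$, 710 total.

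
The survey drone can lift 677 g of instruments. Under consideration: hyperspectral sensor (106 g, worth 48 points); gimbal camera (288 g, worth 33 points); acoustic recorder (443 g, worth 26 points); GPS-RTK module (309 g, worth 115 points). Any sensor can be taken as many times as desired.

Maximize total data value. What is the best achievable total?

Ranking by ratio (data value/g): hyperspectral sensor 0.45, GPS-RTK module 0.37, gimbal camera 0.11, acoustic recorder 0.06.
6×hyperspectral sensor uses 636 of the 677 g and totals 288.

288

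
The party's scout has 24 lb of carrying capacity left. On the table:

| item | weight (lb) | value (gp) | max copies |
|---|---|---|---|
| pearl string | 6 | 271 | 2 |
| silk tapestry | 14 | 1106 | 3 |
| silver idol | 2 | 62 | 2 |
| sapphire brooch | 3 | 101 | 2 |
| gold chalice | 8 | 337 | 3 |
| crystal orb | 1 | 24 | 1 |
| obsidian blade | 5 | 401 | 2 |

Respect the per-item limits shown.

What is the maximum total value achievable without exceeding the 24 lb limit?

1908

Best packing: silk tapestry + 2×obsidian blade — 24 lb, 1908 total.
Nothing else within 24 lb beats 1908.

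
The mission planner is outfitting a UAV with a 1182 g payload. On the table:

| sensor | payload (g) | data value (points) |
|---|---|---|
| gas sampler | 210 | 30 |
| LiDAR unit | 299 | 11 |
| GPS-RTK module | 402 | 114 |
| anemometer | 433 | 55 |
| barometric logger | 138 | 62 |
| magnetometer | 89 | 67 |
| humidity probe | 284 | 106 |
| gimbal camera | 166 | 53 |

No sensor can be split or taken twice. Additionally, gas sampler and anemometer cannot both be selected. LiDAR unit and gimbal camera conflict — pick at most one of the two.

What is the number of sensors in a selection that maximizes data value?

5

The maximum data value within 1182 g is 402.
One optimal bundle: GPS-RTK module + barometric logger + magnetometer + humidity probe + gimbal camera (1079 g).
Every optimal selection uses 5 sensors.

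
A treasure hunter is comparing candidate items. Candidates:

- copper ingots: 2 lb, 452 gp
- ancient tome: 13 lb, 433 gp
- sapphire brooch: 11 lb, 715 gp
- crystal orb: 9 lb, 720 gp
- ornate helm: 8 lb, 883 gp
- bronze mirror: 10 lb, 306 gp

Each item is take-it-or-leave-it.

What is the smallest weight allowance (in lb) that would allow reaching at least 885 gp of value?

10

Need the lightest bundle worth ≥ 885.
copper ingots + ornate helm: 1335 value at 10 lb.
Below 10 lb the best achievable stays under 885.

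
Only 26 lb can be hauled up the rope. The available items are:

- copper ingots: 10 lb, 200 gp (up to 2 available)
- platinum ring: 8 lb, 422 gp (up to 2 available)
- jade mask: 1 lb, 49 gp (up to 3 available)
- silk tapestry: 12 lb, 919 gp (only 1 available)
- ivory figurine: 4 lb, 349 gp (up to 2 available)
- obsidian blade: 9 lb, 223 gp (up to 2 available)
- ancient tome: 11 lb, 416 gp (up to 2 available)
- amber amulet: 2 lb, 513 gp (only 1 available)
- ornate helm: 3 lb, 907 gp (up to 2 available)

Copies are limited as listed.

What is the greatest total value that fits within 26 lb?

3693

Density check — ornate helm 302.33, amber amulet 256.50, ivory figurine 87.25, silk tapestry 76.58 are the best per lb.
Greedy by ratio would take platinum ring + 2×jade mask + 2×ivory figurine + amber amulet + 2×ornate helm: 26 lb used, total 3545.
Dropping platinum ring and ivory figurine frees 12 lb; slotting in silk tapestry (12 lb) lifts the total to 3693 at 26 lb.
Nothing else within 26 lb beats 3693.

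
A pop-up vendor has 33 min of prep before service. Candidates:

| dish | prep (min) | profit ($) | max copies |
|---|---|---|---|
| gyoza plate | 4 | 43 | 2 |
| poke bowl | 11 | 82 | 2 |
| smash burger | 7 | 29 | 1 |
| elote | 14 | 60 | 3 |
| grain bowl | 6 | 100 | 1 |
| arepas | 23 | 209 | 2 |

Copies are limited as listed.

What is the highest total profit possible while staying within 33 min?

By profit per min: grain bowl 16.67, gyoza plate 10.75, arepas 9.09 lead.
Greedy by ratio would take 2×gyoza plate + poke bowl + smash burger + grain bowl: 32 min used, total 297.
Replace gyoza plate and poke bowl and smash burger with arepas: the trade gains 55 net, giving 352 at 33 min.
Nothing else within 33 min beats 352.

352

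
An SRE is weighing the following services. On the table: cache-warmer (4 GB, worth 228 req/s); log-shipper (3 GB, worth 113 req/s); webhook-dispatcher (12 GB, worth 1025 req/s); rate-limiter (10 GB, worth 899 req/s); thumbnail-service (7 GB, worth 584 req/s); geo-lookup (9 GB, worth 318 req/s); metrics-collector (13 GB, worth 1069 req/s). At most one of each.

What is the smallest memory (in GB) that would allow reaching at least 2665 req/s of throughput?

32

Minimise GB subject to total throughput ≥ 2665.
webhook-dispatcher + thumbnail-service + metrics-collector: 2678 throughput at 32 GB.
Below 32 GB the best achievable stays under 2665.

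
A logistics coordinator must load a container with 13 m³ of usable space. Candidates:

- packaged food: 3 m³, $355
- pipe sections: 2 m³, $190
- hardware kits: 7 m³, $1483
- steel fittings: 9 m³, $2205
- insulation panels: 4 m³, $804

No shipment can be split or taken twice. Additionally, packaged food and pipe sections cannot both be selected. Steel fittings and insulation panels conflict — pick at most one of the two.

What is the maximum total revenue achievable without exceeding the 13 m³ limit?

2560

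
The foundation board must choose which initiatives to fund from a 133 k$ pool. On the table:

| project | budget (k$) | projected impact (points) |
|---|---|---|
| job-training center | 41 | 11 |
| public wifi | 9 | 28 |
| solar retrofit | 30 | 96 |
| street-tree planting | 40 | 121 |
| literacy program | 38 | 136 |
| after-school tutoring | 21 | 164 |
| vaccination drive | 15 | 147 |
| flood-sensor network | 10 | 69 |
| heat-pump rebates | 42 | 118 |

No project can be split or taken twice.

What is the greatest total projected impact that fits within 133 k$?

Ranking by ratio (projected impact/k$): vaccination drive 9.80, after-school tutoring 7.81, flood-sensor network 6.90, literacy program 3.58.
Greedy by ratio would take public wifi + solar retrofit + literacy program + after-school tutoring + vaccination drive + flood-sensor network: 123 k$ used, total 640.
Dropping solar retrofit frees 30 k$; slotting in street-tree planting (40 k$) lifts the total to 665 at 133 k$.
Runner-up public wifi + solar retrofit + literacy program + after-school tutoring + vaccination drive + flood-sensor network tops out at 640.

665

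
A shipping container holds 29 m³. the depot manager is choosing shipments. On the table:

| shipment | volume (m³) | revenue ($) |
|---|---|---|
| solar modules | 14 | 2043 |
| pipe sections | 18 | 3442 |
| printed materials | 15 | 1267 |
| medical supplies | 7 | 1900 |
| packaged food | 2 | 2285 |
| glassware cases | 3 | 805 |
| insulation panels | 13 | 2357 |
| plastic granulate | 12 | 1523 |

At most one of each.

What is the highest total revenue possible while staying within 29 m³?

7627

A density-first pass picks medical supplies + packaged food + glassware cases + insulation panels — 7347 at 25 m³.
Dropping glassware cases and insulation panels frees 16 m³; slotting in pipe sections (18 m³) lifts the total to 7627 at 27 m³.
That's the maximum — no swap from here does better than 7627.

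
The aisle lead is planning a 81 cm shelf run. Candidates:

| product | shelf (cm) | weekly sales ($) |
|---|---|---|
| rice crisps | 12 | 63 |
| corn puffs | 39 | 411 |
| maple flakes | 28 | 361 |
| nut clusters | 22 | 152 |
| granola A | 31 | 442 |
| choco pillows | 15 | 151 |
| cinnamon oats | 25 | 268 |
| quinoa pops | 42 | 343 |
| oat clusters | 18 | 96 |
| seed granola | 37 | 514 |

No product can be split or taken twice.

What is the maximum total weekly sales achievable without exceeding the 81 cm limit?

1026

The ratio heuristic lands on rice crisps + granola A + seed granola (1019) but leaves 1 cm idle.
Dropping rice crisps and granola A frees 43 cm; slotting in maple flakes + choco pillows (43 cm) lifts the total to 1026 at 80 cm.
The closest alternative, rice crisps + granola A + seed granola, reaches only 1019.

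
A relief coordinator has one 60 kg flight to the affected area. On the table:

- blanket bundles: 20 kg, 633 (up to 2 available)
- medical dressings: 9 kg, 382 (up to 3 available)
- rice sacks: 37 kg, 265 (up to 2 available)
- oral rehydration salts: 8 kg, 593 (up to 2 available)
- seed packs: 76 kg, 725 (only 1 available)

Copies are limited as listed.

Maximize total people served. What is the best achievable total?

Filling by ratio: 3×medical dressings + 2×oral rehydration salts for 2332, with 17 kg left unused.
Dropping medical dressings frees 9 kg; slotting in blanket bundles (20 kg) lifts the total to 2583 at 54 kg.

2583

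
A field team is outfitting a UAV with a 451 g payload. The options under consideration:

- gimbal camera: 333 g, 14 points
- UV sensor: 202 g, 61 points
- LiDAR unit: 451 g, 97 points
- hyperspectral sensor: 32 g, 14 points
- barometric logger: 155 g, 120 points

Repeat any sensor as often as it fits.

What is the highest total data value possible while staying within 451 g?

The ratio ordering already packs tightly: 4×hyperspectral sensor + 2×barometric logger, 438 g, 296.
Every other selection either busts 451 g or fails to beat 296.

296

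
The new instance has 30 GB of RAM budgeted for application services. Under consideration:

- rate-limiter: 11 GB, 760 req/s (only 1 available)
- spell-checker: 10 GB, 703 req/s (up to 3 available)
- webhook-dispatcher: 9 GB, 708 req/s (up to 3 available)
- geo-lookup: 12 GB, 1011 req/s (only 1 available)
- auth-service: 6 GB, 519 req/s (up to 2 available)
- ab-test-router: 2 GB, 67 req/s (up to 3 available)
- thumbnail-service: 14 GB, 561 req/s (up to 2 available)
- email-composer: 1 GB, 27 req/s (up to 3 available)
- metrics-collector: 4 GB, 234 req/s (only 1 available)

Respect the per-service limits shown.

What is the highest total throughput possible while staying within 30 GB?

2454

A density-first pass picks geo-lookup + 2×auth-service + ab-test-router + metrics-collector — 2350 at 30 GB.
The 18 GB tied up in geo-lookup and ab-test-router and metrics-collector is better spent on 2×webhook-dispatcher — total rises to 2454 (30 GB).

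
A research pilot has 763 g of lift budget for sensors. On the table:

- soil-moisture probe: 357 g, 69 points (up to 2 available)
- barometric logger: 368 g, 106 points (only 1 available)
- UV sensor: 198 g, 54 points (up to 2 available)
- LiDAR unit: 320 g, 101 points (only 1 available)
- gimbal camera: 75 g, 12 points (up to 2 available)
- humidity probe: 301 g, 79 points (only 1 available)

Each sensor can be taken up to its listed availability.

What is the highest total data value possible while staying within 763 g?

Barometric logger + LiDAR unit + gimbal camera uses 763 of the 763 g and totals 219.
Nothing else within 763 g beats 219.

219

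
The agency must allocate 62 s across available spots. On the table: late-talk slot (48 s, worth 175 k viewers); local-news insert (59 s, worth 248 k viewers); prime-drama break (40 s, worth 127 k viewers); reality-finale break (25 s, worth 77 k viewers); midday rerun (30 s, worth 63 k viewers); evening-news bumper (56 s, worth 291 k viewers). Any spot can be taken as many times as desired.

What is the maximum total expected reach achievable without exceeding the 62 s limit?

291

Best packing: evening-news bumper — 56 s, 291 total.
Every other selection either busts 62 s or fails to beat 291.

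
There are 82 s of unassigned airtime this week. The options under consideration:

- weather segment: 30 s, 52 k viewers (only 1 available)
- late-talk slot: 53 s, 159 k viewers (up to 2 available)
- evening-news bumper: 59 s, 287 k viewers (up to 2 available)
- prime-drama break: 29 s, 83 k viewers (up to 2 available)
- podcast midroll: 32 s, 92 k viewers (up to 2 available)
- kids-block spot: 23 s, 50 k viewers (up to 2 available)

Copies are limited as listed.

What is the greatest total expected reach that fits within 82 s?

By expected reach per s: evening-news bumper 4.86, late-talk slot 3.00, podcast midroll 2.88 lead.
Taking evening-news bumper + kids-block spot: 82 s used, 337 in expected reach.
No other feasible combination exceeds 337.

337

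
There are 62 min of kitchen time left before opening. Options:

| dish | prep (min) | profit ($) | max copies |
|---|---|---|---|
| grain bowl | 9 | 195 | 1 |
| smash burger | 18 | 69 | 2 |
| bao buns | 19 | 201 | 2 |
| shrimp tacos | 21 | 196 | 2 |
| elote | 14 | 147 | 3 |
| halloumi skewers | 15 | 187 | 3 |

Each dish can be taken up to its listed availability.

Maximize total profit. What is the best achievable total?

Ranking by ratio (profit/min): grain bowl 21.67, halloumi skewers 12.47, bao buns 10.58.
The ratio heuristic lands on grain bowl + 3×halloumi skewers (756) but leaves 8 min idle.
Dropping 2×halloumi skewers frees 30 min; slotting in 2×bao buns (38 min) lifts the total to 784 at 62 min.
Every other selection either busts 62 min or exceeds an availability limit or fails to beat 784.

784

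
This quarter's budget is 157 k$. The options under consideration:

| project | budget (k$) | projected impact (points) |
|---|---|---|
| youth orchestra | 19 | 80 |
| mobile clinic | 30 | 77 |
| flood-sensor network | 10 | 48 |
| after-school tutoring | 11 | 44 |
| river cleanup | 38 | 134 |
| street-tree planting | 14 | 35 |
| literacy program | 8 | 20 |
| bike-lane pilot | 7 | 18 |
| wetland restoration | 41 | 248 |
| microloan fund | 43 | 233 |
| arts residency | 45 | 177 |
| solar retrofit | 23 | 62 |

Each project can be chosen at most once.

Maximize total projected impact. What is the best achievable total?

The ratio heuristic lands on youth orchestra + flood-sensor network + after-school tutoring + bike-lane pilot + wetland restoration + microloan fund + solar retrofit (733) but leaves 3 k$ idle.
The 42 k$ tied up in youth orchestra and solar retrofit is better spent on arts residency — total rises to 768 (157 k$).

768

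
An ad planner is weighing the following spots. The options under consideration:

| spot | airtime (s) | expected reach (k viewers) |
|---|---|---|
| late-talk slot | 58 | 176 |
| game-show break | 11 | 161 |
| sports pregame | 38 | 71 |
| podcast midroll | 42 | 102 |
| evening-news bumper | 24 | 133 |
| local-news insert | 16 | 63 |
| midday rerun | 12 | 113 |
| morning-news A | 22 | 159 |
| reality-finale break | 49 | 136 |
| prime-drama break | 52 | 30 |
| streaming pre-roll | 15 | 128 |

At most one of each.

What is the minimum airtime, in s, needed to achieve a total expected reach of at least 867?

142

Minimise s subject to total expected reach ≥ 867.
late-talk slot + game-show break + evening-news bumper + midday rerun + morning-news A + streaming pre-roll: 870 expected reach at 142 s.
Any bundle with less than 142 s falls short of 867.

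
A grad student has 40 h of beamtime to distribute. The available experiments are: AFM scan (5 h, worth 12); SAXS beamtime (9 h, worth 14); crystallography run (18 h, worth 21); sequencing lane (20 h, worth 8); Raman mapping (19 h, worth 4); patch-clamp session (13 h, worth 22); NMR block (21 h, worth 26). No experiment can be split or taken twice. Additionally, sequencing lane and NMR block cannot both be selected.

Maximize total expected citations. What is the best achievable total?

60

The ratio heuristic lands on AFM scan + SAXS beamtime + patch-clamp session (48) but leaves 13 h idle.
Dropping SAXS beamtime frees 9 h; slotting in NMR block (21 h) lifts the total to 60 at 39 h.
That's the maximum — no feasible swap from here does better than 60.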